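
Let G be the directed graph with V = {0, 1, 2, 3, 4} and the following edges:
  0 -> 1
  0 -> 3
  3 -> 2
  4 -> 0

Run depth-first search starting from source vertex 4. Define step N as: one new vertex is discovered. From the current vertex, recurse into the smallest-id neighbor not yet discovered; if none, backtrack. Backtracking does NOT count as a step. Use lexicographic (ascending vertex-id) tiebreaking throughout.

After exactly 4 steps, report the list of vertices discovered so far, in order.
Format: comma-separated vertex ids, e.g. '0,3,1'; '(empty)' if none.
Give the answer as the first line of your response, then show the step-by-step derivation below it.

4,0,1,3

step 1: discover 4; path=4; order=4
step 2: discover 0; path=4>0; order=4,0
step 3: discover 1; path=4>0>1; order=4,0,1
step 4: discover 3; path=4>0>3; order=4,0,1,3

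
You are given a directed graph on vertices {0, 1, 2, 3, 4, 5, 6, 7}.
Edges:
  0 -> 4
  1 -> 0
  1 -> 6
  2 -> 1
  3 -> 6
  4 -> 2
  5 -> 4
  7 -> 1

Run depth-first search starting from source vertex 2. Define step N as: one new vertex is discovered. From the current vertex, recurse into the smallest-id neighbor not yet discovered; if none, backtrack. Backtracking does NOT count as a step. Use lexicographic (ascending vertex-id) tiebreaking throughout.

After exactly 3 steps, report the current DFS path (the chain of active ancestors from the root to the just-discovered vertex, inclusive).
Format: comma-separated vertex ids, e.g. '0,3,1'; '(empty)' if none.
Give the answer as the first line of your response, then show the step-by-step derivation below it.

2,1,0

step 1: discover 2; path=2; order=2
step 2: discover 1; path=2>1; order=2,1
step 3: discover 0; path=2>1>0; order=2,1,0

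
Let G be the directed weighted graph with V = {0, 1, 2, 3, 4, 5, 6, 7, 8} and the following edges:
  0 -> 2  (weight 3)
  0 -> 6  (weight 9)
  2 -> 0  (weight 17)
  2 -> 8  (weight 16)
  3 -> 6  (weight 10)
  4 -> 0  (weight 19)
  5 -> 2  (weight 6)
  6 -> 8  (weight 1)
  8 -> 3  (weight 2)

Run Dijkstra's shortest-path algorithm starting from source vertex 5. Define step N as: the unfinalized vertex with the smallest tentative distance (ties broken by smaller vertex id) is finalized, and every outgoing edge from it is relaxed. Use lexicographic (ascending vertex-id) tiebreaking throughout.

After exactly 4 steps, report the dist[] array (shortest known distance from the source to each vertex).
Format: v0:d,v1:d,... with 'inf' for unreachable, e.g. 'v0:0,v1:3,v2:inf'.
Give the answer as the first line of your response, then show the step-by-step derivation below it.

v0:23,v1:inf,v2:6,v3:24,v4:inf,v5:0,v6:32,v7:inf,v8:22

step 1: dist = v0:inf,v1:inf,v2:6,v3:inf,v4:inf,v5:0,v6:inf,v7:inf,v8:inf
step 2: dist = v0:23,v1:inf,v2:6,v3:inf,v4:inf,v5:0,v6:inf,v7:inf,v8:22
step 3: dist = v0:23,v1:inf,v2:6,v3:24,v4:inf,v5:0,v6:inf,v7:inf,v8:22
step 4: dist = v0:23,v1:inf,v2:6,v3:24,v4:inf,v5:0,v6:32,v7:inf,v8:22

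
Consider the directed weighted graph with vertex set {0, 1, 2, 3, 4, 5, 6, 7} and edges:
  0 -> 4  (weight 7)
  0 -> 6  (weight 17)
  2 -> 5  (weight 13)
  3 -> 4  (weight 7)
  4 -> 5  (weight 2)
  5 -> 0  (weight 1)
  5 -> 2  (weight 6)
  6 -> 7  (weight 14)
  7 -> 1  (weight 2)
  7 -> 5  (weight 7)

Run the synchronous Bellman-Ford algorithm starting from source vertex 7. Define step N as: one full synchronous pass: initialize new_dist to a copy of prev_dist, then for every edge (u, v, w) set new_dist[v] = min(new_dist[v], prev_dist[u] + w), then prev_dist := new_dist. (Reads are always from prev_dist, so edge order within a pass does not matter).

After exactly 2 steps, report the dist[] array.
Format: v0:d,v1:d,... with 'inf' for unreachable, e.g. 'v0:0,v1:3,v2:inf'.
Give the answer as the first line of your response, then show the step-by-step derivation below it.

v0:8,v1:2,v2:13,v3:inf,v4:inf,v5:7,v6:inf,v7:0

step 1: dist = v0:inf,v1:2,v2:inf,v3:inf,v4:inf,v5:7,v6:inf,v7:0
step 2: dist = v0:8,v1:2,v2:13,v3:inf,v4:inf,v5:7,v6:inf,v7:0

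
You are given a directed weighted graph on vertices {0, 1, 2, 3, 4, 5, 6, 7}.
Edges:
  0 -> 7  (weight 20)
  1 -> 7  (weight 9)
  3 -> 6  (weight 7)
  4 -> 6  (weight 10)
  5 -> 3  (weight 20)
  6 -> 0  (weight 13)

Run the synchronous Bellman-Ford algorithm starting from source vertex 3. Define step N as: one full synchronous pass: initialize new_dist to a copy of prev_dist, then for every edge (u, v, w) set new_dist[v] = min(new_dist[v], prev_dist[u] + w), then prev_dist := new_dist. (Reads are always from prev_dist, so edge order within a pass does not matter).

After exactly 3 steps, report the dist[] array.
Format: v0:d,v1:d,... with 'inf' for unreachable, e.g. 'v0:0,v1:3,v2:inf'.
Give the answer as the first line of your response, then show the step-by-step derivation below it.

v0:20,v1:inf,v2:inf,v3:0,v4:inf,v5:inf,v6:7,v7:40

step 1: dist = v0:inf,v1:inf,v2:inf,v3:0,v4:inf,v5:inf,v6:7,v7:inf
step 2: dist = v0:20,v1:inf,v2:inf,v3:0,v4:inf,v5:inf,v6:7,v7:inf
step 3: dist = v0:20,v1:inf,v2:inf,v3:0,v4:inf,v5:inf,v6:7,v7:40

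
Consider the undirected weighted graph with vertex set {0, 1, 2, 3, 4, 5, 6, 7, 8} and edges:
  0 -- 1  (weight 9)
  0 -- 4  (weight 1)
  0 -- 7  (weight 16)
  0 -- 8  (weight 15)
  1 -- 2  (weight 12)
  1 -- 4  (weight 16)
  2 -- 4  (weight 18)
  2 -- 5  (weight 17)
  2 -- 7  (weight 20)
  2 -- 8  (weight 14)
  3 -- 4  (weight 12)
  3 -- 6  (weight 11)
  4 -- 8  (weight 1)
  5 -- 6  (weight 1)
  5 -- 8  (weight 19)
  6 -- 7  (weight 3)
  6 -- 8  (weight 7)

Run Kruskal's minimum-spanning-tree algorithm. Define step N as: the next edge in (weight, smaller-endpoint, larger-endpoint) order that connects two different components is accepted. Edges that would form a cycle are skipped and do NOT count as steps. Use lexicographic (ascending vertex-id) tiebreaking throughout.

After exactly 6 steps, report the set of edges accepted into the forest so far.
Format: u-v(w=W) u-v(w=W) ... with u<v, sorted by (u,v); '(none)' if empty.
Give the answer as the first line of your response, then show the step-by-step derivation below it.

0-1(w=9) 0-4(w=1) 4-8(w=1) 5-6(w=1) 6-7(w=3) 6-8(w=7)

step 1: add edge 0-4 (w=1); MST = {0-4(w=1)}
step 2: add edge 4-8 (w=1); MST = {0-4(w=1) 4-8(w=1)}
step 3: add edge 5-6 (w=1); MST = {0-4(w=1) 4-8(w=1) 5-6(w=1)}
step 4: add edge 6-7 (w=3); MST = {0-4(w=1) 4-8(w=1) 5-6(w=1) 6-7(w=3)}
step 5: add edge 6-8 (w=7); MST = {0-4(w=1) 4-8(w=1) 5-6(w=1) 6-7(w=3) 6-8(w=7)}
step 6: add edge 0-1 (w=9); MST = {0-1(w=9) 0-4(w=1) 4-8(w=1) 5-6(w=1) 6-7(w=3) 6-8(w=7)}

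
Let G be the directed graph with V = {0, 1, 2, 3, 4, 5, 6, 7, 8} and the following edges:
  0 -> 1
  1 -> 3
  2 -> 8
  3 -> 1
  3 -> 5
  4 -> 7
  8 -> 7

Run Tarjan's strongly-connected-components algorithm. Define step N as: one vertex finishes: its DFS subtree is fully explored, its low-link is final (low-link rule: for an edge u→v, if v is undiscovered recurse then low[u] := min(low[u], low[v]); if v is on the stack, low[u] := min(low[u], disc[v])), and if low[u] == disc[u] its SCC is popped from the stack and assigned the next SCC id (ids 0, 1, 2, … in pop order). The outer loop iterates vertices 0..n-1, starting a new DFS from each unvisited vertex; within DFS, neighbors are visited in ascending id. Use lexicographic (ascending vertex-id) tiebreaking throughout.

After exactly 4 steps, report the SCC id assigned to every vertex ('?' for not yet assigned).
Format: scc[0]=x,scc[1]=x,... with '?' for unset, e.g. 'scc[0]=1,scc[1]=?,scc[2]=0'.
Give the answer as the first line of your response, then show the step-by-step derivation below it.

scc[0]=2,scc[1]=1,scc[2]=?,scc[3]=1,scc[4]=?,scc[5]=0,scc[6]=?,scc[7]=?,scc[8]=?

step 1: low=(low[0]=0,low[1]=1,low[2]=?,low[3]=1,low[4]=?,low[5]=3,low[6]=?,low[7]=?,low[8]=?); scc=(scc[0]=?,scc[1]=?,scc[2]=?,scc[3]=?,scc[4]=?,scc[5]=0,scc[6]=?,scc[7]=?,scc[8]=?)
step 2: low=(low[0]=0,low[1]=1,low[2]=?,low[3]=1,low[4]=?,low[5]=3,low[6]=?,low[7]=?,low[8]=?); scc=(scc[0]=?,scc[1]=?,scc[2]=?,scc[3]=?,scc[4]=?,scc[5]=0,scc[6]=?,scc[7]=?,scc[8]=?)
step 3: low=(low[0]=0,low[1]=1,low[2]=?,low[3]=1,low[4]=?,low[5]=3,low[6]=?,low[7]=?,low[8]=?); scc=(scc[0]=?,scc[1]=1,scc[2]=?,scc[3]=1,scc[4]=?,scc[5]=0,scc[6]=?,scc[7]=?,scc[8]=?)
step 4: low=(low[0]=0,low[1]=1,low[2]=?,low[3]=1,low[4]=?,low[5]=3,low[6]=?,low[7]=?,low[8]=?); scc=(scc[0]=2,scc[1]=1,scc[2]=?,scc[3]=1,scc[4]=?,scc[5]=0,scc[6]=?,scc[7]=?,scc[8]=?)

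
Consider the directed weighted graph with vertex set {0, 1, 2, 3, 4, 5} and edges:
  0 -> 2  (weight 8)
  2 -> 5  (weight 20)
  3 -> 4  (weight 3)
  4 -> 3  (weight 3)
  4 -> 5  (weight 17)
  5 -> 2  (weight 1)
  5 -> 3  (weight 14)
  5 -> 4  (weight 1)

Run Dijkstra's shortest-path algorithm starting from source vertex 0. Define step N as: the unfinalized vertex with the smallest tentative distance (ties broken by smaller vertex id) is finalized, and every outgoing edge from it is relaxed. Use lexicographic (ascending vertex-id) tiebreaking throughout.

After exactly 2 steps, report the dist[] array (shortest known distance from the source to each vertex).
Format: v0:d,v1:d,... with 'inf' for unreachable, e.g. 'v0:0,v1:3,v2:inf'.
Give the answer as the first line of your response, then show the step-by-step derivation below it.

v0:0,v1:inf,v2:8,v3:inf,v4:inf,v5:28

step 1: dist = v0:0,v1:inf,v2:8,v3:inf,v4:inf,v5:inf
step 2: dist = v0:0,v1:inf,v2:8,v3:inf,v4:inf,v5:28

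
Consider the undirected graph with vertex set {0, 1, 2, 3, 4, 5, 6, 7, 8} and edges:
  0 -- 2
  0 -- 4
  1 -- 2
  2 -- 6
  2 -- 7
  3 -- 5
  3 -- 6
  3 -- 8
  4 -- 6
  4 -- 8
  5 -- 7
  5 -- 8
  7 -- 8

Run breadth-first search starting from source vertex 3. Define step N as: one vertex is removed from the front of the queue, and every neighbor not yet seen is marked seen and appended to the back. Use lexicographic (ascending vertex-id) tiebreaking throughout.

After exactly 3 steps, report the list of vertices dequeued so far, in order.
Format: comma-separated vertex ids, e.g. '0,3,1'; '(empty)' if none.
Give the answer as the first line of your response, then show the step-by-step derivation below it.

3,5,6

step 1: dequeue 3; queue=[5,6,8]; order=3
step 2: dequeue 5; queue=[6,8,7]; order=3,5
step 3: dequeue 6; queue=[8,7,2,4]; order=3,5,6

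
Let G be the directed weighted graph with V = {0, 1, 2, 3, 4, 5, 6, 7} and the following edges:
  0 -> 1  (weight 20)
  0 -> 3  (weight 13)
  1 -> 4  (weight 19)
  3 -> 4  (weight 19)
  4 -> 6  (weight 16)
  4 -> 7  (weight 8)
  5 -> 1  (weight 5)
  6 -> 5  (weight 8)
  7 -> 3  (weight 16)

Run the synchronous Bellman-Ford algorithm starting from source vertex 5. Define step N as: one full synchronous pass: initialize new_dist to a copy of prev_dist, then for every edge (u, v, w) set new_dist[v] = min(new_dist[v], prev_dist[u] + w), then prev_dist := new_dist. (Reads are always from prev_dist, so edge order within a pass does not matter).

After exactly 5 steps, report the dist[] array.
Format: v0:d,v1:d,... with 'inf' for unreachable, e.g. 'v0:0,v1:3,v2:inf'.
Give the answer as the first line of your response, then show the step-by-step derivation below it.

v0:inf,v1:5,v2:inf,v3:48,v4:24,v5:0,v6:40,v7:32

step 1: dist = v0:inf,v1:5,v2:inf,v3:inf,v4:inf,v5:0,v6:inf,v7:inf
step 2: dist = v0:inf,v1:5,v2:inf,v3:inf,v4:24,v5:0,v6:inf,v7:inf
step 3: dist = v0:inf,v1:5,v2:inf,v3:inf,v4:24,v5:0,v6:40,v7:32
step 4: dist = v0:inf,v1:5,v2:inf,v3:48,v4:24,v5:0,v6:40,v7:32
step 5: dist = v0:inf,v1:5,v2:inf,v3:48,v4:24,v5:0,v6:40,v7:32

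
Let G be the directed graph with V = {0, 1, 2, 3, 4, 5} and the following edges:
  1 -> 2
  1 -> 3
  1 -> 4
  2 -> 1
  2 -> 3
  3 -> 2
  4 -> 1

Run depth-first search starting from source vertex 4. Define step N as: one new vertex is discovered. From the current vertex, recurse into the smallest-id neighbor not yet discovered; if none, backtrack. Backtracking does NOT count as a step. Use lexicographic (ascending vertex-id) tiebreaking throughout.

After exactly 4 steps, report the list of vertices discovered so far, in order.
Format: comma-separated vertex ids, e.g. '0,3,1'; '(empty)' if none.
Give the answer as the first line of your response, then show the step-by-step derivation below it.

4,1,2,3

step 1: discover 4; path=4; order=4
step 2: discover 1; path=4>1; order=4,1
step 3: discover 2; path=4>1>2; order=4,1,2
step 4: discover 3; path=4>1>2>3; order=4,1,2,3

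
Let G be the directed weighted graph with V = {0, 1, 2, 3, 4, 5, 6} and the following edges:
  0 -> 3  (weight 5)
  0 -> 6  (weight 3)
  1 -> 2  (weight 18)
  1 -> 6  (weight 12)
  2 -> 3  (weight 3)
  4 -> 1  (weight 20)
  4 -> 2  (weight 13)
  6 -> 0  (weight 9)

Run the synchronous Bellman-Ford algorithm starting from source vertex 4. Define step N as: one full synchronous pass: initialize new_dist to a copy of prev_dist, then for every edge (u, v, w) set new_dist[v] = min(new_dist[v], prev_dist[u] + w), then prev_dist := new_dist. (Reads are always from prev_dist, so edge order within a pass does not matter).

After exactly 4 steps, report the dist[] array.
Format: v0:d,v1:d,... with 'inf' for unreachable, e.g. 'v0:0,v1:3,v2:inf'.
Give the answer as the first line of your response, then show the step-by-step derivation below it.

v0:41,v1:20,v2:13,v3:16,v4:0,v5:inf,v6:32

step 1: dist = v0:inf,v1:20,v2:13,v3:inf,v4:0,v5:inf,v6:inf
step 2: dist = v0:inf,v1:20,v2:13,v3:16,v4:0,v5:inf,v6:32
step 3: dist = v0:41,v1:20,v2:13,v3:16,v4:0,v5:inf,v6:32
step 4: dist = v0:41,v1:20,v2:13,v3:16,v4:0,v5:inf,v6:32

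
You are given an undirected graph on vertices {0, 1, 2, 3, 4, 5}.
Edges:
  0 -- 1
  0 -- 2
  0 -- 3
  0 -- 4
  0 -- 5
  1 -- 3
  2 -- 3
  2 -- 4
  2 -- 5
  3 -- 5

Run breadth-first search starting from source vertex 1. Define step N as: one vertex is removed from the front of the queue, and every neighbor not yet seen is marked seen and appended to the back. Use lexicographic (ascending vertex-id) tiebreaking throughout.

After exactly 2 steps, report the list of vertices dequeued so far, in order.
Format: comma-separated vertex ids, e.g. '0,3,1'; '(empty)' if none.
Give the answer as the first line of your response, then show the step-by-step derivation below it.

1,0

step 1: dequeue 1; queue=[0,3]; order=1
step 2: dequeue 0; queue=[3,2,4,5]; order=1,0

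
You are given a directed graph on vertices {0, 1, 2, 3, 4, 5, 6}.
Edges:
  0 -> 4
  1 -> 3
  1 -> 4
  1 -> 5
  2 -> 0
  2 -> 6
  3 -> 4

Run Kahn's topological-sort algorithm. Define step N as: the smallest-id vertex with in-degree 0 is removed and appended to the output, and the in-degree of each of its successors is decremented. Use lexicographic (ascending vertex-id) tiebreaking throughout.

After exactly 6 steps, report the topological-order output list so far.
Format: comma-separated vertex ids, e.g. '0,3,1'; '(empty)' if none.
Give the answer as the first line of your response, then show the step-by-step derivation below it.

1,2,0,3,4,5

step 1: output 1; order=[1]; indeg=(1,0,0,0,2,0,1)
step 2: output 2; order=[1,2]; indeg=(0,0,0,0,2,0,0)
step 3: output 0; order=[1,2,0]; indeg=(0,0,0,0,1,0,0)
step 4: output 3; order=[1,2,0,3]; indeg=(0,0,0,0,0,0,0)
step 5: output 4; order=[1,2,0,3,4]; indeg=(0,0,0,0,0,0,0)
step 6: output 5; order=[1,2,0,3,4,5]; indeg=(0,0,0,0,0,0,0)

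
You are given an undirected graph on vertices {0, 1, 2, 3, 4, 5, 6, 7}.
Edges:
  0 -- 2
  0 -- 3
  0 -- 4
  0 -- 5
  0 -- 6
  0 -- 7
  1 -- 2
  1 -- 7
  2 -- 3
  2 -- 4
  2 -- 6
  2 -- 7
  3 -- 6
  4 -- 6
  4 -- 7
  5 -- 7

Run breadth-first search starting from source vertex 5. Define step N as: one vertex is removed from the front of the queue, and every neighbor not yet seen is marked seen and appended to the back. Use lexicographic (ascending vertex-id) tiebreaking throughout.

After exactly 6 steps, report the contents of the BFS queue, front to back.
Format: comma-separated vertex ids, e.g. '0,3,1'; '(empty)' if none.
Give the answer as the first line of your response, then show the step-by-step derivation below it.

6,1

step 1: dequeue 5; queue=[0,7]; order=5
step 2: dequeue 0; queue=[7,2,3,4,6]; order=5,0
step 3: dequeue 7; queue=[2,3,4,6,1]; order=5,0,7
step 4: dequeue 2; queue=[3,4,6,1]; order=5,0,7,2
step 5: dequeue 3; queue=[4,6,1]; order=5,0,7,2,3
step 6: dequeue 4; queue=[6,1]; order=5,0,7,2,3,4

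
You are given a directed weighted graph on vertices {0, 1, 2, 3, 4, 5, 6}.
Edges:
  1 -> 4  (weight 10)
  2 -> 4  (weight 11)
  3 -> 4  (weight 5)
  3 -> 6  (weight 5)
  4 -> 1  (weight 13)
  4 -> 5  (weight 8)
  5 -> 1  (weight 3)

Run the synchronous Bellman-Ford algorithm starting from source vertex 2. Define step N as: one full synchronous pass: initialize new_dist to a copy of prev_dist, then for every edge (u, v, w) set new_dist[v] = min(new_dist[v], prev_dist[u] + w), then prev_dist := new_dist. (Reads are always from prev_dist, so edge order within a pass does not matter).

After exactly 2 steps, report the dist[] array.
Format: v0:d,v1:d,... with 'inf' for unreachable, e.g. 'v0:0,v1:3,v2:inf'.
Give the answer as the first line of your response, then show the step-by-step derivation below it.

v0:inf,v1:24,v2:0,v3:inf,v4:11,v5:19,v6:inf

step 1: dist = v0:inf,v1:inf,v2:0,v3:inf,v4:11,v5:inf,v6:inf
step 2: dist = v0:inf,v1:24,v2:0,v3:inf,v4:11,v5:19,v6:inf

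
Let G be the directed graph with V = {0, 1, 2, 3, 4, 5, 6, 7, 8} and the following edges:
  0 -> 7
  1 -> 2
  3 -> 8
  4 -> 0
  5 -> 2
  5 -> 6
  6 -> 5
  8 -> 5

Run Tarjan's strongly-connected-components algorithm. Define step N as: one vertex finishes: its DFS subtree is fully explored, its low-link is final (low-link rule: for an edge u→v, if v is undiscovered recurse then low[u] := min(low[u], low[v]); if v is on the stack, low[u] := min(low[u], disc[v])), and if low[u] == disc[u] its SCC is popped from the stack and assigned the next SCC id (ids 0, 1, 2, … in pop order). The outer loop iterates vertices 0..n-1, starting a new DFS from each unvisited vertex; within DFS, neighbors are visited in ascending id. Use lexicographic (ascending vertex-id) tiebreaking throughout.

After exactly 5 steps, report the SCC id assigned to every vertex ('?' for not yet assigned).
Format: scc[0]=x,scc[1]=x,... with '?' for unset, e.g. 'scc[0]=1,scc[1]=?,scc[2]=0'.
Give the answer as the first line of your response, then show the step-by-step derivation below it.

scc[0]=1,scc[1]=3,scc[2]=2,scc[3]=?,scc[4]=?,scc[5]=?,scc[6]=?,scc[7]=0,scc[8]=?

step 1: low=(low[0]=0,low[1]=?,low[2]=?,low[3]=?,low[4]=?,low[5]=?,low[6]=?,low[7]=1,low[8]=?); scc=(scc[0]=?,scc[1]=?,scc[2]=?,scc[3]=?,scc[4]=?,scc[5]=?,scc[6]=?,scc[7]=0,scc[8]=?)
step 2: low=(low[0]=0,low[1]=?,low[2]=?,low[3]=?,low[4]=?,low[5]=?,low[6]=?,low[7]=1,low[8]=?); scc=(scc[0]=1,scc[1]=?,scc[2]=?,scc[3]=?,scc[4]=?,scc[5]=?,scc[6]=?,scc[7]=0,scc[8]=?)
step 3: low=(low[0]=0,low[1]=2,low[2]=3,low[3]=?,low[4]=?,low[5]=?,low[6]=?,low[7]=1,low[8]=?); scc=(scc[0]=1,scc[1]=?,scc[2]=2,scc[3]=?,scc[4]=?,scc[5]=?,scc[6]=?,scc[7]=0,scc[8]=?)
step 4: low=(low[0]=0,low[1]=2,low[2]=3,low[3]=?,low[4]=?,low[5]=?,low[6]=?,low[7]=1,low[8]=?); scc=(scc[0]=1,scc[1]=3,scc[2]=2,scc[3]=?,scc[4]=?,scc[5]=?,scc[6]=?,scc[7]=0,scc[8]=?)
step 5: low=(low[0]=0,low[1]=2,low[2]=3,low[3]=4,low[4]=?,low[5]=6,low[6]=6,low[7]=1,low[8]=5); scc=(scc[0]=1,scc[1]=3,scc[2]=2,scc[3]=?,scc[4]=?,scc[5]=?,scc[6]=?,scc[7]=0,scc[8]=?)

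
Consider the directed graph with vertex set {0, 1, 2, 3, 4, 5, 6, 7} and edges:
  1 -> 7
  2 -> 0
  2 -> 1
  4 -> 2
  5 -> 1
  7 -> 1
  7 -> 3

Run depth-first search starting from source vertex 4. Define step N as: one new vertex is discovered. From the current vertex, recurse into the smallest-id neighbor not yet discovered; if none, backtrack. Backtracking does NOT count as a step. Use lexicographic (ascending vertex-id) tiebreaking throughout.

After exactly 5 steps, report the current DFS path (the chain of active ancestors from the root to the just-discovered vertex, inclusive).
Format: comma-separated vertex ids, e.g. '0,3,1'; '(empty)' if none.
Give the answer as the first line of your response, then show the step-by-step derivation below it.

4,2,1,7

step 1: discover 4; path=4; order=4
step 2: discover 2; path=4>2; order=4,2
step 3: discover 0; path=4>2>0; order=4,2,0
step 4: discover 1; path=4>2>1; order=4,2,0,1
step 5: discover 7; path=4>2>1>7; order=4,2,0,1,7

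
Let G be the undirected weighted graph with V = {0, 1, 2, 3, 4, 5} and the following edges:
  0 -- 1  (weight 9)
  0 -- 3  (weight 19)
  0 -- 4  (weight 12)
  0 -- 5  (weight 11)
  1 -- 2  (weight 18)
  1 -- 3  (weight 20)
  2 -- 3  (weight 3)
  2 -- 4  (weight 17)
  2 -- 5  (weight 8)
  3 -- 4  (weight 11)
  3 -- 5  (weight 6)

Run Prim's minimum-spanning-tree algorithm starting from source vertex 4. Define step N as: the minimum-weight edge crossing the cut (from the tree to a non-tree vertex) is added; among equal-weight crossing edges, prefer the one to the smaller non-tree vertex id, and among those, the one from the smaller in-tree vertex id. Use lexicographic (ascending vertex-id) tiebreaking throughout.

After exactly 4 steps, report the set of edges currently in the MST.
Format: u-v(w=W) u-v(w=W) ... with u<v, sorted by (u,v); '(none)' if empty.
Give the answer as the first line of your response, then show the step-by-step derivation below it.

0-5(w=11) 2-3(w=3) 3-4(w=11) 3-5(w=6)

step 1: add edge 3-4 (w=11); MST = {3-4(w=11)}
step 2: add edge 2-3 (w=3); MST = {2-3(w=3) 3-4(w=11)}
step 3: add edge 3-5 (w=6); MST = {2-3(w=3) 3-4(w=11) 3-5(w=6)}
step 4: add edge 0-5 (w=11); MST = {0-5(w=11) 2-3(w=3) 3-4(w=11) 3-5(w=6)}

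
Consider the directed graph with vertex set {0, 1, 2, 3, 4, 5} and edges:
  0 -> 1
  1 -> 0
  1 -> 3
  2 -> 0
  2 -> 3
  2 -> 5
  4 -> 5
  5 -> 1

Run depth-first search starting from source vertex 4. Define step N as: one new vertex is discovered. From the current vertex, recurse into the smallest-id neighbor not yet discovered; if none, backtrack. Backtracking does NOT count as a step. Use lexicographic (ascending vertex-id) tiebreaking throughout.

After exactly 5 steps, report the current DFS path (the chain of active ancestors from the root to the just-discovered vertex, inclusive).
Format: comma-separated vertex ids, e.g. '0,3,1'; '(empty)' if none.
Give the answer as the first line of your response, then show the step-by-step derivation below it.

4,5,1,3

step 1: discover 4; path=4; order=4
step 2: discover 5; path=4>5; order=4,5
step 3: discover 1; path=4>5>1; order=4,5,1
step 4: discover 0; path=4>5>1>0; order=4,5,1,0
step 5: discover 3; path=4>5>1>3; order=4,5,1,0,3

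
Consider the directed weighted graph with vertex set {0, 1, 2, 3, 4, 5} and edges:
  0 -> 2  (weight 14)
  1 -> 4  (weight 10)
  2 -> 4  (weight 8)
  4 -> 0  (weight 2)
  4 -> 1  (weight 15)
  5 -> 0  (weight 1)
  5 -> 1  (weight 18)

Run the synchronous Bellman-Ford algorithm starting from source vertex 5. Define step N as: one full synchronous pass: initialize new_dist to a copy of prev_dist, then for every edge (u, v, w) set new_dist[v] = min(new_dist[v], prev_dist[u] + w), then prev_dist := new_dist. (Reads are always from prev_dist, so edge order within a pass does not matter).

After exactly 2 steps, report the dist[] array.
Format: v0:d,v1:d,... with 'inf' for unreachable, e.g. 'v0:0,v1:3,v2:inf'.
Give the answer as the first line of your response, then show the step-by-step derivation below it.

v0:1,v1:18,v2:15,v3:inf,v4:28,v5:0

step 1: dist = v0:1,v1:18,v2:inf,v3:inf,v4:inf,v5:0
step 2: dist = v0:1,v1:18,v2:15,v3:inf,v4:28,v5:0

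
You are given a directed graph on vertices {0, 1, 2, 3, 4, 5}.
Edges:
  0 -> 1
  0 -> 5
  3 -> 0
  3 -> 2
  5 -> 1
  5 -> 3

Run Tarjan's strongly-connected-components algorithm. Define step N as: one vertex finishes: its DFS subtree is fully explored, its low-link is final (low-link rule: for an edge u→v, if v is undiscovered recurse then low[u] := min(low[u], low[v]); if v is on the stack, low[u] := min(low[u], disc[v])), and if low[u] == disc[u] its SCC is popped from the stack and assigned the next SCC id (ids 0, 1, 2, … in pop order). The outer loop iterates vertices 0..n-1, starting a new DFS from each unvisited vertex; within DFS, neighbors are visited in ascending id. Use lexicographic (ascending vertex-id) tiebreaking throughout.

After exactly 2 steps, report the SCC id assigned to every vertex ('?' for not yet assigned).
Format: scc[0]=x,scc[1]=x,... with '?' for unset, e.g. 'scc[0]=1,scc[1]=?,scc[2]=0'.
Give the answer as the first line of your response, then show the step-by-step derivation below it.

scc[0]=?,scc[1]=0,scc[2]=1,scc[3]=?,scc[4]=?,scc[5]=?

step 1: low=(low[0]=0,low[1]=1,low[2]=?,low[3]=?,low[4]=?,low[5]=?); scc=(scc[0]=?,scc[1]=0,scc[2]=?,scc[3]=?,scc[4]=?,scc[5]=?)
step 2: low=(low[0]=0,low[1]=1,low[2]=4,low[3]=0,low[4]=?,low[5]=2); scc=(scc[0]=?,scc[1]=0,scc[2]=1,scc[3]=?,scc[4]=?,scc[5]=?)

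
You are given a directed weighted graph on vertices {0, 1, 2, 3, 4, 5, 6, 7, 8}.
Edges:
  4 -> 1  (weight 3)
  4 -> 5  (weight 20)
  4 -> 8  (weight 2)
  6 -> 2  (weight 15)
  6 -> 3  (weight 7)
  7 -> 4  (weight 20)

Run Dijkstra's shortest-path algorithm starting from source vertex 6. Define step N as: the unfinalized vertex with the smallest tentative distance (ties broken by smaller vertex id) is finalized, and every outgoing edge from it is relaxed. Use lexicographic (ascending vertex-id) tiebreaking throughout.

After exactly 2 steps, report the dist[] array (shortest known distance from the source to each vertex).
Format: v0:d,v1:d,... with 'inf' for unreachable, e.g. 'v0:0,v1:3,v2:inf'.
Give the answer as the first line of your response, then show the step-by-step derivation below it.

v0:inf,v1:inf,v2:15,v3:7,v4:inf,v5:inf,v6:0,v7:inf,v8:inf

step 1: dist = v0:inf,v1:inf,v2:15,v3:7,v4:inf,v5:inf,v6:0,v7:inf,v8:inf
step 2: dist = v0:inf,v1:inf,v2:15,v3:7,v4:inf,v5:inf,v6:0,v7:inf,v8:inf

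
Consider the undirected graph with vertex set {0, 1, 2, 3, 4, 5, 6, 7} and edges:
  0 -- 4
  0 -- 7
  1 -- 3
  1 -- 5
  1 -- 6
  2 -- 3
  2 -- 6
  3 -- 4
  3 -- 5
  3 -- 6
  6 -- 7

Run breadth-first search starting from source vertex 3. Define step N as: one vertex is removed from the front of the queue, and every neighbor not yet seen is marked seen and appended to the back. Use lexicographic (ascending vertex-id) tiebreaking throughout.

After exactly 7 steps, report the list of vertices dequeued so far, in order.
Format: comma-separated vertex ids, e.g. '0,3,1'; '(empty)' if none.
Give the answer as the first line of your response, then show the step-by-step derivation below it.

3,1,2,4,5,6,0

step 1: dequeue 3; queue=[1,2,4,5,6]; order=3
step 2: dequeue 1; queue=[2,4,5,6]; order=3,1
step 3: dequeue 2; queue=[4,5,6]; order=3,1,2
step 4: dequeue 4; queue=[5,6,0]; order=3,1,2,4
step 5: dequeue 5; queue=[6,0]; order=3,1,2,4,5
step 6: dequeue 6; queue=[0,7]; order=3,1,2,4,5,6
step 7: dequeue 0; queue=[7]; order=3,1,2,4,5,6,0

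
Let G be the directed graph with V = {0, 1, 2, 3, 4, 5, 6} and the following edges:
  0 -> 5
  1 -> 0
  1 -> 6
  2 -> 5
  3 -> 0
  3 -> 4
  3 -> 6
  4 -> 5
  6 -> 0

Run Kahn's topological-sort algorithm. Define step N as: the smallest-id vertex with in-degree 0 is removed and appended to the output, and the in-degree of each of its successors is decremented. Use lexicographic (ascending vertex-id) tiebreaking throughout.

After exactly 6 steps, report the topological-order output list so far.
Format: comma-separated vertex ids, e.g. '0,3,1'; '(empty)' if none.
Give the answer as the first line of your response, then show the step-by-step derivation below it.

1,2,3,4,6,0

step 1: output 1; order=[1]; indeg=(2,0,0,0,1,3,1)
step 2: output 2; order=[1,2]; indeg=(2,0,0,0,1,2,1)
step 3: output 3; order=[1,2,3]; indeg=(1,0,0,0,0,2,0)
step 4: output 4; order=[1,2,3,4]; indeg=(1,0,0,0,0,1,0)
step 5: output 6; order=[1,2,3,4,6]; indeg=(0,0,0,0,0,1,0)
step 6: output 0; order=[1,2,3,4,6,0]; indeg=(0,0,0,0,0,0,0)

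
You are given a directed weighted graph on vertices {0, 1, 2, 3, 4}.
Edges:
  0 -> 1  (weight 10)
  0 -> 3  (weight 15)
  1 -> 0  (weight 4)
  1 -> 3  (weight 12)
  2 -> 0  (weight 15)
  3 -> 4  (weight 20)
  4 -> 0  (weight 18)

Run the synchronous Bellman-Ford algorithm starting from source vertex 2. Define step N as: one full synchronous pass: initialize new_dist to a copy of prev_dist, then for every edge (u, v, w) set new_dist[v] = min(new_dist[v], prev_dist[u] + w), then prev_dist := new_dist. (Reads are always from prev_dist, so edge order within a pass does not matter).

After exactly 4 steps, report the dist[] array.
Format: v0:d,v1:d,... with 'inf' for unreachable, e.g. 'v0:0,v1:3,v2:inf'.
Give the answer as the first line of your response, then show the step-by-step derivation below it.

v0:15,v1:25,v2:0,v3:30,v4:50

step 1: dist = v0:15,v1:inf,v2:0,v3:inf,v4:inf
step 2: dist = v0:15,v1:25,v2:0,v3:30,v4:inf
step 3: dist = v0:15,v1:25,v2:0,v3:30,v4:50
step 4: dist = v0:15,v1:25,v2:0,v3:30,v4:50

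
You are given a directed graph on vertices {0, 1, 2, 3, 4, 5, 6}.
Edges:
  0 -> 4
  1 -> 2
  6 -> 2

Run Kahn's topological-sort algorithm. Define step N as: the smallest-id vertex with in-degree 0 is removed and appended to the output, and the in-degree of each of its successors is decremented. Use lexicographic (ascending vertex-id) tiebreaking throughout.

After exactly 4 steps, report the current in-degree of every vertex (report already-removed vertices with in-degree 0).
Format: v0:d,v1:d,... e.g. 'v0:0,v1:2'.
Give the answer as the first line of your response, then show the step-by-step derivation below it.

v0:0,v1:0,v2:1,v3:0,v4:0,v5:0,v6:0

step 1: output 0; order=[0]; indeg=(0,0,2,0,0,0,0)
step 2: output 1; order=[0,1]; indeg=(0,0,1,0,0,0,0)
step 3: output 3; order=[0,1,3]; indeg=(0,0,1,0,0,0,0)
step 4: output 4; order=[0,1,3,4]; indeg=(0,0,1,0,0,0,0)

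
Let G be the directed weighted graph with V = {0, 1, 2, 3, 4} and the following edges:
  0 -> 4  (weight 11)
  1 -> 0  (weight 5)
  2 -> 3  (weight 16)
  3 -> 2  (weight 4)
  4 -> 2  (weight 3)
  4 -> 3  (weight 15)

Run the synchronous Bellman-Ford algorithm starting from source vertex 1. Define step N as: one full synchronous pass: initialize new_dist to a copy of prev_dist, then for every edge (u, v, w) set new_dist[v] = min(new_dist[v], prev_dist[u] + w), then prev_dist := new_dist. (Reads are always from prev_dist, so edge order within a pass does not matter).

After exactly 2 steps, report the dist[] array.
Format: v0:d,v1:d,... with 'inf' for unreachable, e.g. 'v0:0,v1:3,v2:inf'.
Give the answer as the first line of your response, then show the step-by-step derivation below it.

v0:5,v1:0,v2:inf,v3:inf,v4:16

step 1: dist = v0:5,v1:0,v2:inf,v3:inf,v4:inf
step 2: dist = v0:5,v1:0,v2:inf,v3:inf,v4:16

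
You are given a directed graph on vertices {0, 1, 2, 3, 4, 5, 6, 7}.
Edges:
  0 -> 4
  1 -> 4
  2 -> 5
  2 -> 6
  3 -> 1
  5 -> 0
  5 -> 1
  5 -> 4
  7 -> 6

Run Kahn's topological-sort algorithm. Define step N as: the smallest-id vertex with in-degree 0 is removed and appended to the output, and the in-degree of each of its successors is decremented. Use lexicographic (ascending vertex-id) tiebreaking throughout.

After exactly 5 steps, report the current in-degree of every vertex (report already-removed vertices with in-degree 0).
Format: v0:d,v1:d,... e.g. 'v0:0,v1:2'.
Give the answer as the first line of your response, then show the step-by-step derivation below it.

v0:0,v1:0,v2:0,v3:0,v4:0,v5:0,v6:1,v7:0

step 1: output 2; order=[2]; indeg=(1,2,0,0,3,0,1,0)
step 2: output 3; order=[2,3]; indeg=(1,1,0,0,3,0,1,0)
step 3: output 5; order=[2,3,5]; indeg=(0,0,0,0,2,0,1,0)
step 4: output 0; order=[2,3,5,0]; indeg=(0,0,0,0,1,0,1,0)
step 5: output 1; order=[2,3,5,0,1]; indeg=(0,0,0,0,0,0,1,0)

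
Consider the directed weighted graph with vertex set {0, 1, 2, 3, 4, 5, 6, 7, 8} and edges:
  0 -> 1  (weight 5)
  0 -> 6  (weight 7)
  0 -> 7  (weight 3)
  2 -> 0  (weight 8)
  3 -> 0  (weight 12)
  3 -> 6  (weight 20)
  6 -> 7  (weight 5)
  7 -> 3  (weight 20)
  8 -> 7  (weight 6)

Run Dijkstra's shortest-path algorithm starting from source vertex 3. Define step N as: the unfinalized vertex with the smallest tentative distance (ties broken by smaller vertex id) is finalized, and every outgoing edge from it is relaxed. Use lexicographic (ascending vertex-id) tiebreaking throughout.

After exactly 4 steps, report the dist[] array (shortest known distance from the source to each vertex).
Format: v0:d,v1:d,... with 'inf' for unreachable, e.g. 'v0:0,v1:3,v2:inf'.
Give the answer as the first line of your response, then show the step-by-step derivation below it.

v0:12,v1:17,v2:inf,v3:0,v4:inf,v5:inf,v6:19,v7:15,v8:inf

step 1: dist = v0:12,v1:inf,v2:inf,v3:0,v4:inf,v5:inf,v6:20,v7:inf,v8:inf
step 2: dist = v0:12,v1:17,v2:inf,v3:0,v4:inf,v5:inf,v6:19,v7:15,v8:inf
step 3: dist = v0:12,v1:17,v2:inf,v3:0,v4:inf,v5:inf,v6:19,v7:15,v8:inf
step 4: dist = v0:12,v1:17,v2:inf,v3:0,v4:inf,v5:inf,v6:19,v7:15,v8:inf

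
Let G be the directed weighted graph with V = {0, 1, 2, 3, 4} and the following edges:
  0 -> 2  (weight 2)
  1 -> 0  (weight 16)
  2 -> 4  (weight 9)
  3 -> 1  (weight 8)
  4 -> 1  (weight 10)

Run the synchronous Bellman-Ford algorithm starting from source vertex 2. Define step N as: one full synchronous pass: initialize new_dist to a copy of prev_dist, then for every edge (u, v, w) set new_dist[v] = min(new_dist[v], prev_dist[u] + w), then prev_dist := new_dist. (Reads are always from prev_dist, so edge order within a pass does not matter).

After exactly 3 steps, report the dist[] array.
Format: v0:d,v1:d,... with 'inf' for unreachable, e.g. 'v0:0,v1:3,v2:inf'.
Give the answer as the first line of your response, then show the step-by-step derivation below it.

v0:35,v1:19,v2:0,v3:inf,v4:9

step 1: dist = v0:inf,v1:inf,v2:0,v3:inf,v4:9
step 2: dist = v0:inf,v1:19,v2:0,v3:inf,v4:9
step 3: dist = v0:35,v1:19,v2:0,v3:inf,v4:9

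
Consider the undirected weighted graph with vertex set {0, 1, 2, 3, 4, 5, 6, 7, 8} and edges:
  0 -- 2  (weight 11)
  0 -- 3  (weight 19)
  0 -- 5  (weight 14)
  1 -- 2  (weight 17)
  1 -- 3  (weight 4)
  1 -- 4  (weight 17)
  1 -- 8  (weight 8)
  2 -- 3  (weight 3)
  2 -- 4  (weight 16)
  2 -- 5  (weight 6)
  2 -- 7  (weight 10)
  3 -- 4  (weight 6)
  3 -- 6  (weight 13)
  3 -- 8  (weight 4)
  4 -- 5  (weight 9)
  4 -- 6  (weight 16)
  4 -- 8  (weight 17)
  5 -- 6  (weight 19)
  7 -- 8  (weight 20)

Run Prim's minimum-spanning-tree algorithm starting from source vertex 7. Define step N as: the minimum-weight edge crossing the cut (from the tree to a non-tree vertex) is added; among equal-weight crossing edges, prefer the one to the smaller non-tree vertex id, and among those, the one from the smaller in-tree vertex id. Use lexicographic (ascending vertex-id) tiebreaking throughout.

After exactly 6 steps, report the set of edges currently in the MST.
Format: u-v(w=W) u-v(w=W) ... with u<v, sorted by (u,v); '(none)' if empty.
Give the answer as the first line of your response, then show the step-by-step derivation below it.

1-3(w=4) 2-3(w=3) 2-5(w=6) 2-7(w=10) 3-4(w=6) 3-8(w=4)

step 1: add edge 2-7 (w=10); MST = {2-7(w=10)}
step 2: add edge 2-3 (w=3); MST = {2-3(w=3) 2-7(w=10)}
step 3: add edge 1-3 (w=4); MST = {1-3(w=4) 2-3(w=3) 2-7(w=10)}
step 4: add edge 3-8 (w=4); MST = {1-3(w=4) 2-3(w=3) 2-7(w=10) 3-8(w=4)}
step 5: add edge 3-4 (w=6); MST = {1-3(w=4) 2-3(w=3) 2-7(w=10) 3-4(w=6) 3-8(w=4)}
step 6: add edge 2-5 (w=6); MST = {1-3(w=4) 2-3(w=3) 2-5(w=6) 2-7(w=10) 3-4(w=6) 3-8(w=4)}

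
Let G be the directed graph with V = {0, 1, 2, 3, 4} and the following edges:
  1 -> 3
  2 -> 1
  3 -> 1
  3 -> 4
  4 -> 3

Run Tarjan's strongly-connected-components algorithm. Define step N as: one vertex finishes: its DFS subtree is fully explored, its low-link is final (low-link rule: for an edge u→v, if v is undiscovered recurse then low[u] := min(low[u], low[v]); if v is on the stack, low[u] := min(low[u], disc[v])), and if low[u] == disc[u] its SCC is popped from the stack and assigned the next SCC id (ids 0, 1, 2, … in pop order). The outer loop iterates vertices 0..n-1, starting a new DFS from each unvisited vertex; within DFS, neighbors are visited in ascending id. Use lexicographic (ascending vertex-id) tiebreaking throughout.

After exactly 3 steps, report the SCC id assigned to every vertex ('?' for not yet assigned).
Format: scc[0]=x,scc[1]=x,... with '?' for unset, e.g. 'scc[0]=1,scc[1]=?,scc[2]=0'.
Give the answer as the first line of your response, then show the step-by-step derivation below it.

scc[0]=0,scc[1]=?,scc[2]=?,scc[3]=?,scc[4]=?

step 1: low=(low[0]=0,low[1]=?,low[2]=?,low[3]=?,low[4]=?); scc=(scc[0]=0,scc[1]=?,scc[2]=?,scc[3]=?,scc[4]=?)
step 2: low=(low[0]=0,low[1]=1,low[2]=?,low[3]=1,low[4]=2); scc=(scc[0]=0,scc[1]=?,scc[2]=?,scc[3]=?,scc[4]=?)
step 3: low=(low[0]=0,low[1]=1,low[2]=?,low[3]=1,low[4]=2); scc=(scc[0]=0,scc[1]=?,scc[2]=?,scc[3]=?,scc[4]=?)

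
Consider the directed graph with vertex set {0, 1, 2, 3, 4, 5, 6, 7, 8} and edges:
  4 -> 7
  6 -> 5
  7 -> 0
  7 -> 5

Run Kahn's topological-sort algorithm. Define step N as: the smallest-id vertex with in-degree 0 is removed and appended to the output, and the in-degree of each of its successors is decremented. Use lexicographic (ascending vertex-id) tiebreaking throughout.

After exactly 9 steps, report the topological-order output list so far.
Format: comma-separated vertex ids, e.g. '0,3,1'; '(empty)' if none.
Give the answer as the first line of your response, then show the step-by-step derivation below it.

1,2,3,4,6,7,0,5,8

step 1: output 1; order=[1]; indeg=(1,0,0,0,0,2,0,1,0)
step 2: output 2; order=[1,2]; indeg=(1,0,0,0,0,2,0,1,0)
step 3: output 3; order=[1,2,3]; indeg=(1,0,0,0,0,2,0,1,0)
step 4: output 4; order=[1,2,3,4]; indeg=(1,0,0,0,0,2,0,0,0)
step 5: output 6; order=[1,2,3,4,6]; indeg=(1,0,0,0,0,1,0,0,0)
step 6: output 7; order=[1,2,3,4,6,7]; indeg=(0,0,0,0,0,0,0,0,0)
step 7: output 0; order=[1,2,3,4,6,7,0]; indeg=(0,0,0,0,0,0,0,0,0)
step 8: output 5; order=[1,2,3,4,6,7,0,5]; indeg=(0,0,0,0,0,0,0,0,0)
step 9: output 8; order=[1,2,3,4,6,7,0,5,8]; indeg=(0,0,0,0,0,0,0,0,0)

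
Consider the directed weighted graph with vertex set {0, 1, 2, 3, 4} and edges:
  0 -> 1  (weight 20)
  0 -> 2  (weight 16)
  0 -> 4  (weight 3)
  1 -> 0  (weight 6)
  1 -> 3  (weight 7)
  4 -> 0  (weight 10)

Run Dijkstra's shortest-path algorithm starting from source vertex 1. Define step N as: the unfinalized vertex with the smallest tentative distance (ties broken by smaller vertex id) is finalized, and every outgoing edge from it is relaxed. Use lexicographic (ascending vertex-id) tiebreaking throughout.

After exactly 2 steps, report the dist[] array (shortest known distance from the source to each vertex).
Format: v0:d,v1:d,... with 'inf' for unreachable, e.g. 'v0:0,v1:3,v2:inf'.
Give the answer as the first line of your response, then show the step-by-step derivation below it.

v0:6,v1:0,v2:22,v3:7,v4:9

step 1: dist = v0:6,v1:0,v2:inf,v3:7,v4:inf
step 2: dist = v0:6,v1:0,v2:22,v3:7,v4:9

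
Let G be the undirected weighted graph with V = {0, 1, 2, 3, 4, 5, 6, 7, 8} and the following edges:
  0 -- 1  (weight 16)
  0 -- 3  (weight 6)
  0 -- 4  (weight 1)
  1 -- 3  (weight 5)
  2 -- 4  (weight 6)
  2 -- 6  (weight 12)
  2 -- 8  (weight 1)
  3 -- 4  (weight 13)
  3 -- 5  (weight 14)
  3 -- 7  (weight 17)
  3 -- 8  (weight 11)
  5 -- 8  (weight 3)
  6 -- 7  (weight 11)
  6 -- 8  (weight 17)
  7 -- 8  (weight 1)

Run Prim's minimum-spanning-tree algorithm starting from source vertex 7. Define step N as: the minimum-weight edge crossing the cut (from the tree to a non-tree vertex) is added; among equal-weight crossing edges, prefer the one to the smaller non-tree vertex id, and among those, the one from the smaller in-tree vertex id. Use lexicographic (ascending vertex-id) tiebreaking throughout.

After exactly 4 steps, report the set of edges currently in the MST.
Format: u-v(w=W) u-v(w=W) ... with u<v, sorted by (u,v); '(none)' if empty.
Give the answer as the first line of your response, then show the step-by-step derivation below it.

2-4(w=6) 2-8(w=1) 5-8(w=3) 7-8(w=1)

step 1: add edge 7-8 (w=1); MST = {7-8(w=1)}
step 2: add edge 2-8 (w=1); MST = {2-8(w=1) 7-8(w=1)}
step 3: add edge 5-8 (w=3); MST = {2-8(w=1) 5-8(w=3) 7-8(w=1)}
step 4: add edge 2-4 (w=6); MST = {2-4(w=6) 2-8(w=1) 5-8(w=3) 7-8(w=1)}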